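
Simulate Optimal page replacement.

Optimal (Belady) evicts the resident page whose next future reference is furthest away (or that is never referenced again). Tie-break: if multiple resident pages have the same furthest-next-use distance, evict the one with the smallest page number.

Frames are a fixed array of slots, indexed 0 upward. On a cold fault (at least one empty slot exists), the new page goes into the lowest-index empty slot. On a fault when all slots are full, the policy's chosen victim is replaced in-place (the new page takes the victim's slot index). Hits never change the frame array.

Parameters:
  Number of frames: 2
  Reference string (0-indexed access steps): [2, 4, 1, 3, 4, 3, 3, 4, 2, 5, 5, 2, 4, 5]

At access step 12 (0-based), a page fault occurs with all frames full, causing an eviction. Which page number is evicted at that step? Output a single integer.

Step 0: ref 2 -> FAULT, frames=[2,-]
Step 1: ref 4 -> FAULT, frames=[2,4]
Step 2: ref 1 -> FAULT, evict 2, frames=[1,4]
Step 3: ref 3 -> FAULT, evict 1, frames=[3,4]
Step 4: ref 4 -> HIT, frames=[3,4]
Step 5: ref 3 -> HIT, frames=[3,4]
Step 6: ref 3 -> HIT, frames=[3,4]
Step 7: ref 4 -> HIT, frames=[3,4]
Step 8: ref 2 -> FAULT, evict 3, frames=[2,4]
Step 9: ref 5 -> FAULT, evict 4, frames=[2,5]
Step 10: ref 5 -> HIT, frames=[2,5]
Step 11: ref 2 -> HIT, frames=[2,5]
Step 12: ref 4 -> FAULT, evict 2, frames=[4,5]
At step 12: evicted page 2

Answer: 2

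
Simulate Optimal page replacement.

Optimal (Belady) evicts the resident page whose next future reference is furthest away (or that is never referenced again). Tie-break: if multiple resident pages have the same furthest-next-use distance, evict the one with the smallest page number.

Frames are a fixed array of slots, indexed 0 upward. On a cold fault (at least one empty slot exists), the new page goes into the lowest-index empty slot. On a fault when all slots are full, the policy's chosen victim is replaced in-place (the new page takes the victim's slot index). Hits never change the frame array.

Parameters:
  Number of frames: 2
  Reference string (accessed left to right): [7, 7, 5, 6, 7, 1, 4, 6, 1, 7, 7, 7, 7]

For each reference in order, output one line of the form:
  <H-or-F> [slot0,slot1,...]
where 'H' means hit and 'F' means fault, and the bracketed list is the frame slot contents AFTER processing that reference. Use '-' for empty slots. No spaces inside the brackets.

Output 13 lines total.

F [7,-]
H [7,-]
F [7,5]
F [7,6]
H [7,6]
F [1,6]
F [4,6]
H [4,6]
F [1,6]
F [7,6]
H [7,6]
H [7,6]
H [7,6]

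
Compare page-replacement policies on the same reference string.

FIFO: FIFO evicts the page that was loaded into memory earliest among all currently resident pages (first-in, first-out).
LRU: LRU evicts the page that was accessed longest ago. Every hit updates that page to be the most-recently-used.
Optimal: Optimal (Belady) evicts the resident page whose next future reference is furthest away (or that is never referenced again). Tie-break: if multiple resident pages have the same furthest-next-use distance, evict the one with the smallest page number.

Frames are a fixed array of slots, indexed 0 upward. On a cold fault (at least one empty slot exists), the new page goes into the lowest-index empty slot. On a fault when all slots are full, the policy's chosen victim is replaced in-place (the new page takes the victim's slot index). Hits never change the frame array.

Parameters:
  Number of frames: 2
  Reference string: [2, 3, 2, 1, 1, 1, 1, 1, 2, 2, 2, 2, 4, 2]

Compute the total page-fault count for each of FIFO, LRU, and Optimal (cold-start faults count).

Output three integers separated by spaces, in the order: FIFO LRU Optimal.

--- FIFO ---
  step 0: ref 2 -> FAULT, frames=[2,-] (faults so far: 1)
  step 1: ref 3 -> FAULT, frames=[2,3] (faults so far: 2)
  step 2: ref 2 -> HIT, frames=[2,3] (faults so far: 2)
  step 3: ref 1 -> FAULT, evict 2, frames=[1,3] (faults so far: 3)
  step 4: ref 1 -> HIT, frames=[1,3] (faults so far: 3)
  step 5: ref 1 -> HIT, frames=[1,3] (faults so far: 3)
  step 6: ref 1 -> HIT, frames=[1,3] (faults so far: 3)
  step 7: ref 1 -> HIT, frames=[1,3] (faults so far: 3)
  step 8: ref 2 -> FAULT, evict 3, frames=[1,2] (faults so far: 4)
  step 9: ref 2 -> HIT, frames=[1,2] (faults so far: 4)
  step 10: ref 2 -> HIT, frames=[1,2] (faults so far: 4)
  step 11: ref 2 -> HIT, frames=[1,2] (faults so far: 4)
  step 12: ref 4 -> FAULT, evict 1, frames=[4,2] (faults so far: 5)
  step 13: ref 2 -> HIT, frames=[4,2] (faults so far: 5)
  FIFO total faults: 5
--- LRU ---
  step 0: ref 2 -> FAULT, frames=[2,-] (faults so far: 1)
  step 1: ref 3 -> FAULT, frames=[2,3] (faults so far: 2)
  step 2: ref 2 -> HIT, frames=[2,3] (faults so far: 2)
  step 3: ref 1 -> FAULT, evict 3, frames=[2,1] (faults so far: 3)
  step 4: ref 1 -> HIT, frames=[2,1] (faults so far: 3)
  step 5: ref 1 -> HIT, frames=[2,1] (faults so far: 3)
  step 6: ref 1 -> HIT, frames=[2,1] (faults so far: 3)
  step 7: ref 1 -> HIT, frames=[2,1] (faults so far: 3)
  step 8: ref 2 -> HIT, frames=[2,1] (faults so far: 3)
  step 9: ref 2 -> HIT, frames=[2,1] (faults so far: 3)
  step 10: ref 2 -> HIT, frames=[2,1] (faults so far: 3)
  step 11: ref 2 -> HIT, frames=[2,1] (faults so far: 3)
  step 12: ref 4 -> FAULT, evict 1, frames=[2,4] (faults so far: 4)
  step 13: ref 2 -> HIT, frames=[2,4] (faults so far: 4)
  LRU total faults: 4
--- Optimal ---
  step 0: ref 2 -> FAULT, frames=[2,-] (faults so far: 1)
  step 1: ref 3 -> FAULT, frames=[2,3] (faults so far: 2)
  step 2: ref 2 -> HIT, frames=[2,3] (faults so far: 2)
  step 3: ref 1 -> FAULT, evict 3, frames=[2,1] (faults so far: 3)
  step 4: ref 1 -> HIT, frames=[2,1] (faults so far: 3)
  step 5: ref 1 -> HIT, frames=[2,1] (faults so far: 3)
  step 6: ref 1 -> HIT, frames=[2,1] (faults so far: 3)
  step 7: ref 1 -> HIT, frames=[2,1] (faults so far: 3)
  step 8: ref 2 -> HIT, frames=[2,1] (faults so far: 3)
  step 9: ref 2 -> HIT, frames=[2,1] (faults so far: 3)
  step 10: ref 2 -> HIT, frames=[2,1] (faults so far: 3)
  step 11: ref 2 -> HIT, frames=[2,1] (faults so far: 3)
  step 12: ref 4 -> FAULT, evict 1, frames=[2,4] (faults so far: 4)
  step 13: ref 2 -> HIT, frames=[2,4] (faults so far: 4)
  Optimal total faults: 4

Answer: 5 4 4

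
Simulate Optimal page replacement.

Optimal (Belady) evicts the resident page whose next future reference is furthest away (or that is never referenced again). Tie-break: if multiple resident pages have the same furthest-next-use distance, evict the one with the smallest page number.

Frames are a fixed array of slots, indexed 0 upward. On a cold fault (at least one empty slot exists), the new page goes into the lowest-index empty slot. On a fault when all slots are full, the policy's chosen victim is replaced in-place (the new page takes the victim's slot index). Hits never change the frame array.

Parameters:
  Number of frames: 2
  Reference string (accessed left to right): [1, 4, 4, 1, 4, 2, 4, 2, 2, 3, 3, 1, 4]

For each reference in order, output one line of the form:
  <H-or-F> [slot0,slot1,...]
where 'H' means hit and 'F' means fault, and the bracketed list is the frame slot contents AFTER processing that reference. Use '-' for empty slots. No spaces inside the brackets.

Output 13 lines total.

F [1,-]
F [1,4]
H [1,4]
H [1,4]
H [1,4]
F [2,4]
H [2,4]
H [2,4]
H [2,4]
F [3,4]
H [3,4]
F [1,4]
H [1,4]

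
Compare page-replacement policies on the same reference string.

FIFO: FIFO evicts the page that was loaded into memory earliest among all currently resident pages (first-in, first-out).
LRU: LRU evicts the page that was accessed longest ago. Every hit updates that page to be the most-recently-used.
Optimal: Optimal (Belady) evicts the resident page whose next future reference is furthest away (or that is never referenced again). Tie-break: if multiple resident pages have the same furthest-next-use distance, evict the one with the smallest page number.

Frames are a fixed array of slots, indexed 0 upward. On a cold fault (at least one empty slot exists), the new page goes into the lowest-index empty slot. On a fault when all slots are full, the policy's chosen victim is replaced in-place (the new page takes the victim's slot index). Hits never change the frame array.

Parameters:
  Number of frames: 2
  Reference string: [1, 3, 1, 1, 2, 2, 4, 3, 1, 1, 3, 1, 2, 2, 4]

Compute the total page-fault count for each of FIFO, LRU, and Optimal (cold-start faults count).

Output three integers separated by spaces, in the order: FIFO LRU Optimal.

--- FIFO ---
  step 0: ref 1 -> FAULT, frames=[1,-] (faults so far: 1)
  step 1: ref 3 -> FAULT, frames=[1,3] (faults so far: 2)
  step 2: ref 1 -> HIT, frames=[1,3] (faults so far: 2)
  step 3: ref 1 -> HIT, frames=[1,3] (faults so far: 2)
  step 4: ref 2 -> FAULT, evict 1, frames=[2,3] (faults so far: 3)
  step 5: ref 2 -> HIT, frames=[2,3] (faults so far: 3)
  step 6: ref 4 -> FAULT, evict 3, frames=[2,4] (faults so far: 4)
  step 7: ref 3 -> FAULT, evict 2, frames=[3,4] (faults so far: 5)
  step 8: ref 1 -> FAULT, evict 4, frames=[3,1] (faults so far: 6)
  step 9: ref 1 -> HIT, frames=[3,1] (faults so far: 6)
  step 10: ref 3 -> HIT, frames=[3,1] (faults so far: 6)
  step 11: ref 1 -> HIT, frames=[3,1] (faults so far: 6)
  step 12: ref 2 -> FAULT, evict 3, frames=[2,1] (faults so far: 7)
  step 13: ref 2 -> HIT, frames=[2,1] (faults so far: 7)
  step 14: ref 4 -> FAULT, evict 1, frames=[2,4] (faults so far: 8)
  FIFO total faults: 8
--- LRU ---
  step 0: ref 1 -> FAULT, frames=[1,-] (faults so far: 1)
  step 1: ref 3 -> FAULT, frames=[1,3] (faults so far: 2)
  step 2: ref 1 -> HIT, frames=[1,3] (faults so far: 2)
  step 3: ref 1 -> HIT, frames=[1,3] (faults so far: 2)
  step 4: ref 2 -> FAULT, evict 3, frames=[1,2] (faults so far: 3)
  step 5: ref 2 -> HIT, frames=[1,2] (faults so far: 3)
  step 6: ref 4 -> FAULT, evict 1, frames=[4,2] (faults so far: 4)
  step 7: ref 3 -> FAULT, evict 2, frames=[4,3] (faults so far: 5)
  step 8: ref 1 -> FAULT, evict 4, frames=[1,3] (faults so far: 6)
  step 9: ref 1 -> HIT, frames=[1,3] (faults so far: 6)
  step 10: ref 3 -> HIT, frames=[1,3] (faults so far: 6)
  step 11: ref 1 -> HIT, frames=[1,3] (faults so far: 6)
  step 12: ref 2 -> FAULT, evict 3, frames=[1,2] (faults so far: 7)
  step 13: ref 2 -> HIT, frames=[1,2] (faults so far: 7)
  step 14: ref 4 -> FAULT, evict 1, frames=[4,2] (faults so far: 8)
  LRU total faults: 8
--- Optimal ---
  step 0: ref 1 -> FAULT, frames=[1,-] (faults so far: 1)
  step 1: ref 3 -> FAULT, frames=[1,3] (faults so far: 2)
  step 2: ref 1 -> HIT, frames=[1,3] (faults so far: 2)
  step 3: ref 1 -> HIT, frames=[1,3] (faults so far: 2)
  step 4: ref 2 -> FAULT, evict 1, frames=[2,3] (faults so far: 3)
  step 5: ref 2 -> HIT, frames=[2,3] (faults so far: 3)
  step 6: ref 4 -> FAULT, evict 2, frames=[4,3] (faults so far: 4)
  step 7: ref 3 -> HIT, frames=[4,3] (faults so far: 4)
  step 8: ref 1 -> FAULT, evict 4, frames=[1,3] (faults so far: 5)
  step 9: ref 1 -> HIT, frames=[1,3] (faults so far: 5)
  step 10: ref 3 -> HIT, frames=[1,3] (faults so far: 5)
  step 11: ref 1 -> HIT, frames=[1,3] (faults so far: 5)
  step 12: ref 2 -> FAULT, evict 1, frames=[2,3] (faults so far: 6)
  step 13: ref 2 -> HIT, frames=[2,3] (faults so far: 6)
  step 14: ref 4 -> FAULT, evict 2, frames=[4,3] (faults so far: 7)
  Optimal total faults: 7

Answer: 8 8 7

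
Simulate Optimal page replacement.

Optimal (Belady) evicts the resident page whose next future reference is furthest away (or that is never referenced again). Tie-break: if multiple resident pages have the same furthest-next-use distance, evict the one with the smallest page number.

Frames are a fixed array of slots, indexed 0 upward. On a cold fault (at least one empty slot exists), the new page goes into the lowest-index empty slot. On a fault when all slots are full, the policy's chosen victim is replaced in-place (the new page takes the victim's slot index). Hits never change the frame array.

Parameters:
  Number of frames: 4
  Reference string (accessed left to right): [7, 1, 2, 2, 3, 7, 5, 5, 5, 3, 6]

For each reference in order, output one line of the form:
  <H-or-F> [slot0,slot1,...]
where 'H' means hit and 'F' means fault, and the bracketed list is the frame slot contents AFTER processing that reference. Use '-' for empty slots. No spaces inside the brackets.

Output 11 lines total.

F [7,-,-,-]
F [7,1,-,-]
F [7,1,2,-]
H [7,1,2,-]
F [7,1,2,3]
H [7,1,2,3]
F [7,5,2,3]
H [7,5,2,3]
H [7,5,2,3]
H [7,5,2,3]
F [7,5,6,3]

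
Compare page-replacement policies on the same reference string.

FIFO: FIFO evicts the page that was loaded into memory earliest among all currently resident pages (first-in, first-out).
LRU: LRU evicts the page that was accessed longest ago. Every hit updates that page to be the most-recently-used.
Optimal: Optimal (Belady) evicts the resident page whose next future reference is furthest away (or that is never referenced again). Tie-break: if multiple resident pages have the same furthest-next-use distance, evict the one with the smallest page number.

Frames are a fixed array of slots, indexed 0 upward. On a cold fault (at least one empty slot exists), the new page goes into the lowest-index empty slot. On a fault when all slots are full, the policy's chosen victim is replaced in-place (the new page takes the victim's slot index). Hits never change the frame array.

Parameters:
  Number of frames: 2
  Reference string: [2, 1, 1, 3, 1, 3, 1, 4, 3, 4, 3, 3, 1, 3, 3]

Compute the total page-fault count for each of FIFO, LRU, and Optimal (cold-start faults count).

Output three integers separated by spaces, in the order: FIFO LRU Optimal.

--- FIFO ---
  step 0: ref 2 -> FAULT, frames=[2,-] (faults so far: 1)
  step 1: ref 1 -> FAULT, frames=[2,1] (faults so far: 2)
  step 2: ref 1 -> HIT, frames=[2,1] (faults so far: 2)
  step 3: ref 3 -> FAULT, evict 2, frames=[3,1] (faults so far: 3)
  step 4: ref 1 -> HIT, frames=[3,1] (faults so far: 3)
  step 5: ref 3 -> HIT, frames=[3,1] (faults so far: 3)
  step 6: ref 1 -> HIT, frames=[3,1] (faults so far: 3)
  step 7: ref 4 -> FAULT, evict 1, frames=[3,4] (faults so far: 4)
  step 8: ref 3 -> HIT, frames=[3,4] (faults so far: 4)
  step 9: ref 4 -> HIT, frames=[3,4] (faults so far: 4)
  step 10: ref 3 -> HIT, frames=[3,4] (faults so far: 4)
  step 11: ref 3 -> HIT, frames=[3,4] (faults so far: 4)
  step 12: ref 1 -> FAULT, evict 3, frames=[1,4] (faults so far: 5)
  step 13: ref 3 -> FAULT, evict 4, frames=[1,3] (faults so far: 6)
  step 14: ref 3 -> HIT, frames=[1,3] (faults so far: 6)
  FIFO total faults: 6
--- LRU ---
  step 0: ref 2 -> FAULT, frames=[2,-] (faults so far: 1)
  step 1: ref 1 -> FAULT, frames=[2,1] (faults so far: 2)
  step 2: ref 1 -> HIT, frames=[2,1] (faults so far: 2)
  step 3: ref 3 -> FAULT, evict 2, frames=[3,1] (faults so far: 3)
  step 4: ref 1 -> HIT, frames=[3,1] (faults so far: 3)
  step 5: ref 3 -> HIT, frames=[3,1] (faults so far: 3)
  step 6: ref 1 -> HIT, frames=[3,1] (faults so far: 3)
  step 7: ref 4 -> FAULT, evict 3, frames=[4,1] (faults so far: 4)
  step 8: ref 3 -> FAULT, evict 1, frames=[4,3] (faults so far: 5)
  step 9: ref 4 -> HIT, frames=[4,3] (faults so far: 5)
  step 10: ref 3 -> HIT, frames=[4,3] (faults so far: 5)
  step 11: ref 3 -> HIT, frames=[4,3] (faults so far: 5)
  step 12: ref 1 -> FAULT, evict 4, frames=[1,3] (faults so far: 6)
  step 13: ref 3 -> HIT, frames=[1,3] (faults so far: 6)
  step 14: ref 3 -> HIT, frames=[1,3] (faults so far: 6)
  LRU total faults: 6
--- Optimal ---
  step 0: ref 2 -> FAULT, frames=[2,-] (faults so far: 1)
  step 1: ref 1 -> FAULT, frames=[2,1] (faults so far: 2)
  step 2: ref 1 -> HIT, frames=[2,1] (faults so far: 2)
  step 3: ref 3 -> FAULT, evict 2, frames=[3,1] (faults so far: 3)
  step 4: ref 1 -> HIT, frames=[3,1] (faults so far: 3)
  step 5: ref 3 -> HIT, frames=[3,1] (faults so far: 3)
  step 6: ref 1 -> HIT, frames=[3,1] (faults so far: 3)
  step 7: ref 4 -> FAULT, evict 1, frames=[3,4] (faults so far: 4)
  step 8: ref 3 -> HIT, frames=[3,4] (faults so far: 4)
  step 9: ref 4 -> HIT, frames=[3,4] (faults so far: 4)
  step 10: ref 3 -> HIT, frames=[3,4] (faults so far: 4)
  step 11: ref 3 -> HIT, frames=[3,4] (faults so far: 4)
  step 12: ref 1 -> FAULT, evict 4, frames=[3,1] (faults so far: 5)
  step 13: ref 3 -> HIT, frames=[3,1] (faults so far: 5)
  step 14: ref 3 -> HIT, frames=[3,1] (faults so far: 5)
  Optimal total faults: 5

Answer: 6 6 5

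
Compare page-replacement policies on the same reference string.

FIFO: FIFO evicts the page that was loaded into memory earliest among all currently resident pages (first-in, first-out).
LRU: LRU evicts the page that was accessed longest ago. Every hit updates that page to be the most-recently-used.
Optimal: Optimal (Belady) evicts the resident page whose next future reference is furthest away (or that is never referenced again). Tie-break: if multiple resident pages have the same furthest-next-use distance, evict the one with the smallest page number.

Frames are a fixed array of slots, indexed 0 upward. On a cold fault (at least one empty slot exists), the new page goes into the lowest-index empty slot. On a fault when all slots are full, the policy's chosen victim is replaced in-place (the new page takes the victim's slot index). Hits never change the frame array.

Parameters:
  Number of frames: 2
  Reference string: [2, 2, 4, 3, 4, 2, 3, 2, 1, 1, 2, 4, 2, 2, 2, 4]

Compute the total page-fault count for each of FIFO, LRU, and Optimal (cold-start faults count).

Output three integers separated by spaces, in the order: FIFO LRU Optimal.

--- FIFO ---
  step 0: ref 2 -> FAULT, frames=[2,-] (faults so far: 1)
  step 1: ref 2 -> HIT, frames=[2,-] (faults so far: 1)
  step 2: ref 4 -> FAULT, frames=[2,4] (faults so far: 2)
  step 3: ref 3 -> FAULT, evict 2, frames=[3,4] (faults so far: 3)
  step 4: ref 4 -> HIT, frames=[3,4] (faults so far: 3)
  step 5: ref 2 -> FAULT, evict 4, frames=[3,2] (faults so far: 4)
  step 6: ref 3 -> HIT, frames=[3,2] (faults so far: 4)
  step 7: ref 2 -> HIT, frames=[3,2] (faults so far: 4)
  step 8: ref 1 -> FAULT, evict 3, frames=[1,2] (faults so far: 5)
  step 9: ref 1 -> HIT, frames=[1,2] (faults so far: 5)
  step 10: ref 2 -> HIT, frames=[1,2] (faults so far: 5)
  step 11: ref 4 -> FAULT, evict 2, frames=[1,4] (faults so far: 6)
  step 12: ref 2 -> FAULT, evict 1, frames=[2,4] (faults so far: 7)
  step 13: ref 2 -> HIT, frames=[2,4] (faults so far: 7)
  step 14: ref 2 -> HIT, frames=[2,4] (faults so far: 7)
  step 15: ref 4 -> HIT, frames=[2,4] (faults so far: 7)
  FIFO total faults: 7
--- LRU ---
  step 0: ref 2 -> FAULT, frames=[2,-] (faults so far: 1)
  step 1: ref 2 -> HIT, frames=[2,-] (faults so far: 1)
  step 2: ref 4 -> FAULT, frames=[2,4] (faults so far: 2)
  step 3: ref 3 -> FAULT, evict 2, frames=[3,4] (faults so far: 3)
  step 4: ref 4 -> HIT, frames=[3,4] (faults so far: 3)
  step 5: ref 2 -> FAULT, evict 3, frames=[2,4] (faults so far: 4)
  step 6: ref 3 -> FAULT, evict 4, frames=[2,3] (faults so far: 5)
  step 7: ref 2 -> HIT, frames=[2,3] (faults so far: 5)
  step 8: ref 1 -> FAULT, evict 3, frames=[2,1] (faults so far: 6)
  step 9: ref 1 -> HIT, frames=[2,1] (faults so far: 6)
  step 10: ref 2 -> HIT, frames=[2,1] (faults so far: 6)
  step 11: ref 4 -> FAULT, evict 1, frames=[2,4] (faults so far: 7)
  step 12: ref 2 -> HIT, frames=[2,4] (faults so far: 7)
  step 13: ref 2 -> HIT, frames=[2,4] (faults so far: 7)
  step 14: ref 2 -> HIT, frames=[2,4] (faults so far: 7)
  step 15: ref 4 -> HIT, frames=[2,4] (faults so far: 7)
  LRU total faults: 7
--- Optimal ---
  step 0: ref 2 -> FAULT, frames=[2,-] (faults so far: 1)
  step 1: ref 2 -> HIT, frames=[2,-] (faults so far: 1)
  step 2: ref 4 -> FAULT, frames=[2,4] (faults so far: 2)
  step 3: ref 3 -> FAULT, evict 2, frames=[3,4] (faults so far: 3)
  step 4: ref 4 -> HIT, frames=[3,4] (faults so far: 3)
  step 5: ref 2 -> FAULT, evict 4, frames=[3,2] (faults so far: 4)
  step 6: ref 3 -> HIT, frames=[3,2] (faults so far: 4)
  step 7: ref 2 -> HIT, frames=[3,2] (faults so far: 4)
  step 8: ref 1 -> FAULT, evict 3, frames=[1,2] (faults so far: 5)
  step 9: ref 1 -> HIT, frames=[1,2] (faults so far: 5)
  step 10: ref 2 -> HIT, frames=[1,2] (faults so far: 5)
  step 11: ref 4 -> FAULT, evict 1, frames=[4,2] (faults so far: 6)
  step 12: ref 2 -> HIT, frames=[4,2] (faults so far: 6)
  step 13: ref 2 -> HIT, frames=[4,2] (faults so far: 6)
  step 14: ref 2 -> HIT, frames=[4,2] (faults so far: 6)
  step 15: ref 4 -> HIT, frames=[4,2] (faults so far: 6)
  Optimal total faults: 6

Answer: 7 7 6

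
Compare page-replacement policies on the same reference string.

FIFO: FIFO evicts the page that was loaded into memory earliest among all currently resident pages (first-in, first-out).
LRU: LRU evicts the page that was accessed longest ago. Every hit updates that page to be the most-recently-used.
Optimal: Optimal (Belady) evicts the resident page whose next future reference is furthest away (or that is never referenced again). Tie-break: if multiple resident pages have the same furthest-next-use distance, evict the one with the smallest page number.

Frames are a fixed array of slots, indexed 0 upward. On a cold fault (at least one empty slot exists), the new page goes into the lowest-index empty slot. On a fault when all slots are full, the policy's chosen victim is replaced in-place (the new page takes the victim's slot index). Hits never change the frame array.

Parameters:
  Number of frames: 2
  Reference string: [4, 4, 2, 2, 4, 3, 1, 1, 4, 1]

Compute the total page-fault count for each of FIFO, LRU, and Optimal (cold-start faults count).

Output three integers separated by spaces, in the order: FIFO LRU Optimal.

--- FIFO ---
  step 0: ref 4 -> FAULT, frames=[4,-] (faults so far: 1)
  step 1: ref 4 -> HIT, frames=[4,-] (faults so far: 1)
  step 2: ref 2 -> FAULT, frames=[4,2] (faults so far: 2)
  step 3: ref 2 -> HIT, frames=[4,2] (faults so far: 2)
  step 4: ref 4 -> HIT, frames=[4,2] (faults so far: 2)
  step 5: ref 3 -> FAULT, evict 4, frames=[3,2] (faults so far: 3)
  step 6: ref 1 -> FAULT, evict 2, frames=[3,1] (faults so far: 4)
  step 7: ref 1 -> HIT, frames=[3,1] (faults so far: 4)
  step 8: ref 4 -> FAULT, evict 3, frames=[4,1] (faults so far: 5)
  step 9: ref 1 -> HIT, frames=[4,1] (faults so far: 5)
  FIFO total faults: 5
--- LRU ---
  step 0: ref 4 -> FAULT, frames=[4,-] (faults so far: 1)
  step 1: ref 4 -> HIT, frames=[4,-] (faults so far: 1)
  step 2: ref 2 -> FAULT, frames=[4,2] (faults so far: 2)
  step 3: ref 2 -> HIT, frames=[4,2] (faults so far: 2)
  step 4: ref 4 -> HIT, frames=[4,2] (faults so far: 2)
  step 5: ref 3 -> FAULT, evict 2, frames=[4,3] (faults so far: 3)
  step 6: ref 1 -> FAULT, evict 4, frames=[1,3] (faults so far: 4)
  step 7: ref 1 -> HIT, frames=[1,3] (faults so far: 4)
  step 8: ref 4 -> FAULT, evict 3, frames=[1,4] (faults so far: 5)
  step 9: ref 1 -> HIT, frames=[1,4] (faults so far: 5)
  LRU total faults: 5
--- Optimal ---
  step 0: ref 4 -> FAULT, frames=[4,-] (faults so far: 1)
  step 1: ref 4 -> HIT, frames=[4,-] (faults so far: 1)
  step 2: ref 2 -> FAULT, frames=[4,2] (faults so far: 2)
  step 3: ref 2 -> HIT, frames=[4,2] (faults so far: 2)
  step 4: ref 4 -> HIT, frames=[4,2] (faults so far: 2)
  step 5: ref 3 -> FAULT, evict 2, frames=[4,3] (faults so far: 3)
  step 6: ref 1 -> FAULT, evict 3, frames=[4,1] (faults so far: 4)
  step 7: ref 1 -> HIT, frames=[4,1] (faults so far: 4)
  step 8: ref 4 -> HIT, frames=[4,1] (faults so far: 4)
  step 9: ref 1 -> HIT, frames=[4,1] (faults so far: 4)
  Optimal total faults: 4

Answer: 5 5 4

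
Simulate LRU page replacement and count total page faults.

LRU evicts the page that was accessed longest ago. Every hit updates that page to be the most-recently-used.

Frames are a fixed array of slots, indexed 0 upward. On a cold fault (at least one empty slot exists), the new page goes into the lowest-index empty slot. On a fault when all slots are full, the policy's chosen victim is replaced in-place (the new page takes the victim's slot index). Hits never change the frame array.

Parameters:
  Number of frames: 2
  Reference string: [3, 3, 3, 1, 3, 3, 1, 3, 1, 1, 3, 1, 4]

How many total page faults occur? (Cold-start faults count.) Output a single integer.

Answer: 3

Derivation:
Step 0: ref 3 → FAULT, frames=[3,-]
Step 1: ref 3 → HIT, frames=[3,-]
Step 2: ref 3 → HIT, frames=[3,-]
Step 3: ref 1 → FAULT, frames=[3,1]
Step 4: ref 3 → HIT, frames=[3,1]
Step 5: ref 3 → HIT, frames=[3,1]
Step 6: ref 1 → HIT, frames=[3,1]
Step 7: ref 3 → HIT, frames=[3,1]
Step 8: ref 1 → HIT, frames=[3,1]
Step 9: ref 1 → HIT, frames=[3,1]
Step 10: ref 3 → HIT, frames=[3,1]
Step 11: ref 1 → HIT, frames=[3,1]
Step 12: ref 4 → FAULT (evict 3), frames=[4,1]
Total faults: 3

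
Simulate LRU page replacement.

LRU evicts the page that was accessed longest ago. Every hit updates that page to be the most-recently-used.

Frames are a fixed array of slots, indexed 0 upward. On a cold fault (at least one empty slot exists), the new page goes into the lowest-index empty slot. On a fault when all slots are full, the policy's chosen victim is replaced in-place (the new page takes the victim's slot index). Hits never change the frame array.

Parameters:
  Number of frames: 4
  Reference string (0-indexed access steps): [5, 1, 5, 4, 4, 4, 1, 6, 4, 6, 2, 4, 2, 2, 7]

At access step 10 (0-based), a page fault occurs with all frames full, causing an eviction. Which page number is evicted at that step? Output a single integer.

Step 0: ref 5 -> FAULT, frames=[5,-,-,-]
Step 1: ref 1 -> FAULT, frames=[5,1,-,-]
Step 2: ref 5 -> HIT, frames=[5,1,-,-]
Step 3: ref 4 -> FAULT, frames=[5,1,4,-]
Step 4: ref 4 -> HIT, frames=[5,1,4,-]
Step 5: ref 4 -> HIT, frames=[5,1,4,-]
Step 6: ref 1 -> HIT, frames=[5,1,4,-]
Step 7: ref 6 -> FAULT, frames=[5,1,4,6]
Step 8: ref 4 -> HIT, frames=[5,1,4,6]
Step 9: ref 6 -> HIT, frames=[5,1,4,6]
Step 10: ref 2 -> FAULT, evict 5, frames=[2,1,4,6]
At step 10: evicted page 5

Answer: 5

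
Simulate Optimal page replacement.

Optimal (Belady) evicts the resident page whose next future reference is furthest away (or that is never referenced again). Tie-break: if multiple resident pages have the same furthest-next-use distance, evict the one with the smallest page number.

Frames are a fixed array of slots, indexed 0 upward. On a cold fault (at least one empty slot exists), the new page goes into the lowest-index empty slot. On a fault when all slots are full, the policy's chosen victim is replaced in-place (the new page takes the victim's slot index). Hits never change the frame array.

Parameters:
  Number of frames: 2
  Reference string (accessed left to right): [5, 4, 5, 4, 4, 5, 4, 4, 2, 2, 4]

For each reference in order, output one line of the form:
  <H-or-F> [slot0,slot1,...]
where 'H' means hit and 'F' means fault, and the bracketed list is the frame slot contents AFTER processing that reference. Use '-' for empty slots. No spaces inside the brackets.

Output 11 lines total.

F [5,-]
F [5,4]
H [5,4]
H [5,4]
H [5,4]
H [5,4]
H [5,4]
H [5,4]
F [2,4]
H [2,4]
H [2,4]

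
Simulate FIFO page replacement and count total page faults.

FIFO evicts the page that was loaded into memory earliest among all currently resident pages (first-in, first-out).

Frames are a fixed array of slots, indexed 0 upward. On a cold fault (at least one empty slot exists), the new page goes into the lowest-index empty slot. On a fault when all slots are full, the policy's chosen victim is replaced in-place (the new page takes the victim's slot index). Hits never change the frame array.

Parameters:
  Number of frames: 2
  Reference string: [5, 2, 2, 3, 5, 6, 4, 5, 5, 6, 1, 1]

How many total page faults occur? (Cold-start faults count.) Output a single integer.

Answer: 9

Derivation:
Step 0: ref 5 → FAULT, frames=[5,-]
Step 1: ref 2 → FAULT, frames=[5,2]
Step 2: ref 2 → HIT, frames=[5,2]
Step 3: ref 3 → FAULT (evict 5), frames=[3,2]
Step 4: ref 5 → FAULT (evict 2), frames=[3,5]
Step 5: ref 6 → FAULT (evict 3), frames=[6,5]
Step 6: ref 4 → FAULT (evict 5), frames=[6,4]
Step 7: ref 5 → FAULT (evict 6), frames=[5,4]
Step 8: ref 5 → HIT, frames=[5,4]
Step 9: ref 6 → FAULT (evict 4), frames=[5,6]
Step 10: ref 1 → FAULT (evict 5), frames=[1,6]
Step 11: ref 1 → HIT, frames=[1,6]
Total faults: 9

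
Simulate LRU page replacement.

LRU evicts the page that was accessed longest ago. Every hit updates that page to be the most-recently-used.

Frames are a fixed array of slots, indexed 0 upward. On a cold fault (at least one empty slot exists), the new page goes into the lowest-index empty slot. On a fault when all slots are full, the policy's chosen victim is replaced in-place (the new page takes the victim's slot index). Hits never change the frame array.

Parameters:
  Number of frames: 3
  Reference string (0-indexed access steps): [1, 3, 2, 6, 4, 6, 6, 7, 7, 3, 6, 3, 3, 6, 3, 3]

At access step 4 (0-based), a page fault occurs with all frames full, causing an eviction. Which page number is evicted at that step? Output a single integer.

Step 0: ref 1 -> FAULT, frames=[1,-,-]
Step 1: ref 3 -> FAULT, frames=[1,3,-]
Step 2: ref 2 -> FAULT, frames=[1,3,2]
Step 3: ref 6 -> FAULT, evict 1, frames=[6,3,2]
Step 4: ref 4 -> FAULT, evict 3, frames=[6,4,2]
At step 4: evicted page 3

Answer: 3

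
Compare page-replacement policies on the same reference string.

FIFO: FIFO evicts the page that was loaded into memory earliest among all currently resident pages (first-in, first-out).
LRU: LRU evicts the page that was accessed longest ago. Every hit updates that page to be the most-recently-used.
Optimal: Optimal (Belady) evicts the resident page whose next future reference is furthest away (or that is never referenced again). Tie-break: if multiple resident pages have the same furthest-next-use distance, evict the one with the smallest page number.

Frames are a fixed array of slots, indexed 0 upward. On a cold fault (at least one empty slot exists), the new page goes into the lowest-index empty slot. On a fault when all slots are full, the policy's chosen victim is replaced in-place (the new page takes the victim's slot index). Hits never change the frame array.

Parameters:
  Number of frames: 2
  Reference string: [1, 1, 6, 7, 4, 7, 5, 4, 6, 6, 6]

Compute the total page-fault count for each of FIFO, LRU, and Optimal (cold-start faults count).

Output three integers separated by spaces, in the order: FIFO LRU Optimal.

Answer: 6 7 6

Derivation:
--- FIFO ---
  step 0: ref 1 -> FAULT, frames=[1,-] (faults so far: 1)
  step 1: ref 1 -> HIT, frames=[1,-] (faults so far: 1)
  step 2: ref 6 -> FAULT, frames=[1,6] (faults so far: 2)
  step 3: ref 7 -> FAULT, evict 1, frames=[7,6] (faults so far: 3)
  step 4: ref 4 -> FAULT, evict 6, frames=[7,4] (faults so far: 4)
  step 5: ref 7 -> HIT, frames=[7,4] (faults so far: 4)
  step 6: ref 5 -> FAULT, evict 7, frames=[5,4] (faults so far: 5)
  step 7: ref 4 -> HIT, frames=[5,4] (faults so far: 5)
  step 8: ref 6 -> FAULT, evict 4, frames=[5,6] (faults so far: 6)
  step 9: ref 6 -> HIT, frames=[5,6] (faults so far: 6)
  step 10: ref 6 -> HIT, frames=[5,6] (faults so far: 6)
  FIFO total faults: 6
--- LRU ---
  step 0: ref 1 -> FAULT, frames=[1,-] (faults so far: 1)
  step 1: ref 1 -> HIT, frames=[1,-] (faults so far: 1)
  step 2: ref 6 -> FAULT, frames=[1,6] (faults so far: 2)
  step 3: ref 7 -> FAULT, evict 1, frames=[7,6] (faults so far: 3)
  step 4: ref 4 -> FAULT, evict 6, frames=[7,4] (faults so far: 4)
  step 5: ref 7 -> HIT, frames=[7,4] (faults so far: 4)
  step 6: ref 5 -> FAULT, evict 4, frames=[7,5] (faults so far: 5)
  step 7: ref 4 -> FAULT, evict 7, frames=[4,5] (faults so far: 6)
  step 8: ref 6 -> FAULT, evict 5, frames=[4,6] (faults so far: 7)
  step 9: ref 6 -> HIT, frames=[4,6] (faults so far: 7)
  step 10: ref 6 -> HIT, frames=[4,6] (faults so far: 7)
  LRU total faults: 7
--- Optimal ---
  step 0: ref 1 -> FAULT, frames=[1,-] (faults so far: 1)
  step 1: ref 1 -> HIT, frames=[1,-] (faults so far: 1)
  step 2: ref 6 -> FAULT, frames=[1,6] (faults so far: 2)
  step 3: ref 7 -> FAULT, evict 1, frames=[7,6] (faults so far: 3)
  step 4: ref 4 -> FAULT, evict 6, frames=[7,4] (faults so far: 4)
  step 5: ref 7 -> HIT, frames=[7,4] (faults so far: 4)
  step 6: ref 5 -> FAULT, evict 7, frames=[5,4] (faults so far: 5)
  step 7: ref 4 -> HIT, frames=[5,4] (faults so far: 5)
  step 8: ref 6 -> FAULT, evict 4, frames=[5,6] (faults so far: 6)
  step 9: ref 6 -> HIT, frames=[5,6] (faults so far: 6)
  step 10: ref 6 -> HIT, frames=[5,6] (faults so far: 6)
  Optimal total faults: 6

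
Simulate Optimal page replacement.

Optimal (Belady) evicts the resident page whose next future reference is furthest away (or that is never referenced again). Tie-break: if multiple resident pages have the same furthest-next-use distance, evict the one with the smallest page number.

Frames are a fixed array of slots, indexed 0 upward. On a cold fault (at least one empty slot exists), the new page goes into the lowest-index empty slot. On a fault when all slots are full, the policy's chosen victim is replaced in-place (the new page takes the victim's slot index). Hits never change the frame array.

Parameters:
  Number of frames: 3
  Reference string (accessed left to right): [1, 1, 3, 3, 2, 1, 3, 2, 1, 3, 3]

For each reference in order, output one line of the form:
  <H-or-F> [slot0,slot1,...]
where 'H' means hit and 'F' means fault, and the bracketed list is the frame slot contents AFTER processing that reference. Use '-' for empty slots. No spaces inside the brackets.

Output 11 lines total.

F [1,-,-]
H [1,-,-]
F [1,3,-]
H [1,3,-]
F [1,3,2]
H [1,3,2]
H [1,3,2]
H [1,3,2]
H [1,3,2]
H [1,3,2]
H [1,3,2]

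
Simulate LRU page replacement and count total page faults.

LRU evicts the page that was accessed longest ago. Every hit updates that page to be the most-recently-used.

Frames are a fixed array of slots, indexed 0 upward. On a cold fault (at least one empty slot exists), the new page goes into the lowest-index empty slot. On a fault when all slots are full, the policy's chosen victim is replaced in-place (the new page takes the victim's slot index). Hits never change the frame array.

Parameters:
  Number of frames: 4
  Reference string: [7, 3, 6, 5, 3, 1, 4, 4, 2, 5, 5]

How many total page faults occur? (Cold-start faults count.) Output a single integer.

Answer: 8

Derivation:
Step 0: ref 7 → FAULT, frames=[7,-,-,-]
Step 1: ref 3 → FAULT, frames=[7,3,-,-]
Step 2: ref 6 → FAULT, frames=[7,3,6,-]
Step 3: ref 5 → FAULT, frames=[7,3,6,5]
Step 4: ref 3 → HIT, frames=[7,3,6,5]
Step 5: ref 1 → FAULT (evict 7), frames=[1,3,6,5]
Step 6: ref 4 → FAULT (evict 6), frames=[1,3,4,5]
Step 7: ref 4 → HIT, frames=[1,3,4,5]
Step 8: ref 2 → FAULT (evict 5), frames=[1,3,4,2]
Step 9: ref 5 → FAULT (evict 3), frames=[1,5,4,2]
Step 10: ref 5 → HIT, frames=[1,5,4,2]
Total faults: 8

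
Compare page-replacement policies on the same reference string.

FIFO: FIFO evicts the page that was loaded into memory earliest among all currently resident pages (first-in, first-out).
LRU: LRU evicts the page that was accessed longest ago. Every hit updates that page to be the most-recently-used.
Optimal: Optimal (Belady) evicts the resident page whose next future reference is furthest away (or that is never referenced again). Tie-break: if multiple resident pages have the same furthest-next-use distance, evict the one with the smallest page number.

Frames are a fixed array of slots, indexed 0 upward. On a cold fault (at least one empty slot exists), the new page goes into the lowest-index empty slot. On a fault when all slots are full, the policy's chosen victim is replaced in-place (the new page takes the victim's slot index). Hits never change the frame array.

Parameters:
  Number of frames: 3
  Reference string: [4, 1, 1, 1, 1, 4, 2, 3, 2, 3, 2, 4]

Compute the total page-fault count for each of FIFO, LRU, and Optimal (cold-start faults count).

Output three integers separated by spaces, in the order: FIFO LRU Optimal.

Answer: 5 4 4

Derivation:
--- FIFO ---
  step 0: ref 4 -> FAULT, frames=[4,-,-] (faults so far: 1)
  step 1: ref 1 -> FAULT, frames=[4,1,-] (faults so far: 2)
  step 2: ref 1 -> HIT, frames=[4,1,-] (faults so far: 2)
  step 3: ref 1 -> HIT, frames=[4,1,-] (faults so far: 2)
  step 4: ref 1 -> HIT, frames=[4,1,-] (faults so far: 2)
  step 5: ref 4 -> HIT, frames=[4,1,-] (faults so far: 2)
  step 6: ref 2 -> FAULT, frames=[4,1,2] (faults so far: 3)
  step 7: ref 3 -> FAULT, evict 4, frames=[3,1,2] (faults so far: 4)
  step 8: ref 2 -> HIT, frames=[3,1,2] (faults so far: 4)
  step 9: ref 3 -> HIT, frames=[3,1,2] (faults so far: 4)
  step 10: ref 2 -> HIT, frames=[3,1,2] (faults so far: 4)
  step 11: ref 4 -> FAULT, evict 1, frames=[3,4,2] (faults so far: 5)
  FIFO total faults: 5
--- LRU ---
  step 0: ref 4 -> FAULT, frames=[4,-,-] (faults so far: 1)
  step 1: ref 1 -> FAULT, frames=[4,1,-] (faults so far: 2)
  step 2: ref 1 -> HIT, frames=[4,1,-] (faults so far: 2)
  step 3: ref 1 -> HIT, frames=[4,1,-] (faults so far: 2)
  step 4: ref 1 -> HIT, frames=[4,1,-] (faults so far: 2)
  step 5: ref 4 -> HIT, frames=[4,1,-] (faults so far: 2)
  step 6: ref 2 -> FAULT, frames=[4,1,2] (faults so far: 3)
  step 7: ref 3 -> FAULT, evict 1, frames=[4,3,2] (faults so far: 4)
  step 8: ref 2 -> HIT, frames=[4,3,2] (faults so far: 4)
  step 9: ref 3 -> HIT, frames=[4,3,2] (faults so far: 4)
  step 10: ref 2 -> HIT, frames=[4,3,2] (faults so far: 4)
  step 11: ref 4 -> HIT, frames=[4,3,2] (faults so far: 4)
  LRU total faults: 4
--- Optimal ---
  step 0: ref 4 -> FAULT, frames=[4,-,-] (faults so far: 1)
  step 1: ref 1 -> FAULT, frames=[4,1,-] (faults so far: 2)
  step 2: ref 1 -> HIT, frames=[4,1,-] (faults so far: 2)
  step 3: ref 1 -> HIT, frames=[4,1,-] (faults so far: 2)
  step 4: ref 1 -> HIT, frames=[4,1,-] (faults so far: 2)
  step 5: ref 4 -> HIT, frames=[4,1,-] (faults so far: 2)
  step 6: ref 2 -> FAULT, frames=[4,1,2] (faults so far: 3)
  step 7: ref 3 -> FAULT, evict 1, frames=[4,3,2] (faults so far: 4)
  step 8: ref 2 -> HIT, frames=[4,3,2] (faults so far: 4)
  step 9: ref 3 -> HIT, frames=[4,3,2] (faults so far: 4)
  step 10: ref 2 -> HIT, frames=[4,3,2] (faults so far: 4)
  step 11: ref 4 -> HIT, frames=[4,3,2] (faults so far: 4)
  Optimal total faults: 4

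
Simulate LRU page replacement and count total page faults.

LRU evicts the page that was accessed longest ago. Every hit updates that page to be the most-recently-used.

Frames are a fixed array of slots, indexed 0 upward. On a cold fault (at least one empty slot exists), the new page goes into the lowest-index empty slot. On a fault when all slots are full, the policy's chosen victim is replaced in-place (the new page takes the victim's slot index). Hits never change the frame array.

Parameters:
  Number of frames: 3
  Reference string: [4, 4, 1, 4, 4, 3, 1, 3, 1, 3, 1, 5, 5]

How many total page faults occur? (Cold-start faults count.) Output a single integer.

Step 0: ref 4 → FAULT, frames=[4,-,-]
Step 1: ref 4 → HIT, frames=[4,-,-]
Step 2: ref 1 → FAULT, frames=[4,1,-]
Step 3: ref 4 → HIT, frames=[4,1,-]
Step 4: ref 4 → HIT, frames=[4,1,-]
Step 5: ref 3 → FAULT, frames=[4,1,3]
Step 6: ref 1 → HIT, frames=[4,1,3]
Step 7: ref 3 → HIT, frames=[4,1,3]
Step 8: ref 1 → HIT, frames=[4,1,3]
Step 9: ref 3 → HIT, frames=[4,1,3]
Step 10: ref 1 → HIT, frames=[4,1,3]
Step 11: ref 5 → FAULT (evict 4), frames=[5,1,3]
Step 12: ref 5 → HIT, frames=[5,1,3]
Total faults: 4

Answer: 4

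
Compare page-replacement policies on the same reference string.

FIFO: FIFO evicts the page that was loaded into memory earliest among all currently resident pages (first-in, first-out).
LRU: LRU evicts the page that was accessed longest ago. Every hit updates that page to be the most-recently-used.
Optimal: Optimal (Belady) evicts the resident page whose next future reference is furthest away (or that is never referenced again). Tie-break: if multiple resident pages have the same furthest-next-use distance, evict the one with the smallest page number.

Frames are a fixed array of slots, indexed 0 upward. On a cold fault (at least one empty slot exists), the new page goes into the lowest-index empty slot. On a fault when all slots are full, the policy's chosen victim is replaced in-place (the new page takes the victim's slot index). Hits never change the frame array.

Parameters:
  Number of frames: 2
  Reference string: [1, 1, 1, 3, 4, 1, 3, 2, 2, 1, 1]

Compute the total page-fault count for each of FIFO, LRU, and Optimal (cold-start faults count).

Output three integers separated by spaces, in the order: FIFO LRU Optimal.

--- FIFO ---
  step 0: ref 1 -> FAULT, frames=[1,-] (faults so far: 1)
  step 1: ref 1 -> HIT, frames=[1,-] (faults so far: 1)
  step 2: ref 1 -> HIT, frames=[1,-] (faults so far: 1)
  step 3: ref 3 -> FAULT, frames=[1,3] (faults so far: 2)
  step 4: ref 4 -> FAULT, evict 1, frames=[4,3] (faults so far: 3)
  step 5: ref 1 -> FAULT, evict 3, frames=[4,1] (faults so far: 4)
  step 6: ref 3 -> FAULT, evict 4, frames=[3,1] (faults so far: 5)
  step 7: ref 2 -> FAULT, evict 1, frames=[3,2] (faults so far: 6)
  step 8: ref 2 -> HIT, frames=[3,2] (faults so far: 6)
  step 9: ref 1 -> FAULT, evict 3, frames=[1,2] (faults so far: 7)
  step 10: ref 1 -> HIT, frames=[1,2] (faults so far: 7)
  FIFO total faults: 7
--- LRU ---
  step 0: ref 1 -> FAULT, frames=[1,-] (faults so far: 1)
  step 1: ref 1 -> HIT, frames=[1,-] (faults so far: 1)
  step 2: ref 1 -> HIT, frames=[1,-] (faults so far: 1)
  step 3: ref 3 -> FAULT, frames=[1,3] (faults so far: 2)
  step 4: ref 4 -> FAULT, evict 1, frames=[4,3] (faults so far: 3)
  step 5: ref 1 -> FAULT, evict 3, frames=[4,1] (faults so far: 4)
  step 6: ref 3 -> FAULT, evict 4, frames=[3,1] (faults so far: 5)
  step 7: ref 2 -> FAULT, evict 1, frames=[3,2] (faults so far: 6)
  step 8: ref 2 -> HIT, frames=[3,2] (faults so far: 6)
  step 9: ref 1 -> FAULT, evict 3, frames=[1,2] (faults so far: 7)
  step 10: ref 1 -> HIT, frames=[1,2] (faults so far: 7)
  LRU total faults: 7
--- Optimal ---
  step 0: ref 1 -> FAULT, frames=[1,-] (faults so far: 1)
  step 1: ref 1 -> HIT, frames=[1,-] (faults so far: 1)
  step 2: ref 1 -> HIT, frames=[1,-] (faults so far: 1)
  step 3: ref 3 -> FAULT, frames=[1,3] (faults so far: 2)
  step 4: ref 4 -> FAULT, evict 3, frames=[1,4] (faults so far: 3)
  step 5: ref 1 -> HIT, frames=[1,4] (faults so far: 3)
  step 6: ref 3 -> FAULT, evict 4, frames=[1,3] (faults so far: 4)
  step 7: ref 2 -> FAULT, evict 3, frames=[1,2] (faults so far: 5)
  step 8: ref 2 -> HIT, frames=[1,2] (faults so far: 5)
  step 9: ref 1 -> HIT, frames=[1,2] (faults so far: 5)
  step 10: ref 1 -> HIT, frames=[1,2] (faults so far: 5)
  Optimal total faults: 5

Answer: 7 7 5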